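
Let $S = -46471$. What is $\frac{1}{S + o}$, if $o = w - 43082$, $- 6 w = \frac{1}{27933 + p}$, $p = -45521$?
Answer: $- \frac{105528}{9450348983} \approx -1.1167 \cdot 10^{-5}$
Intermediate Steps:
$w = \frac{1}{105528}$ ($w = - \frac{1}{6 \left(27933 - 45521\right)} = - \frac{1}{6 \left(-17588\right)} = \left(- \frac{1}{6}\right) \left(- \frac{1}{17588}\right) = \frac{1}{105528} \approx 9.4762 \cdot 10^{-6}$)
$o = - \frac{4546357295}{105528}$ ($o = \frac{1}{105528} - 43082 = - \frac{4546357295}{105528} \approx -43082.0$)
$\frac{1}{S + o} = \frac{1}{-46471 - \frac{4546357295}{105528}} = \frac{1}{- \frac{9450348983}{105528}} = - \frac{105528}{9450348983}$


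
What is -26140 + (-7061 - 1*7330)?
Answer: -40531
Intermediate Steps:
-26140 + (-7061 - 1*7330) = -26140 + (-7061 - 7330) = -26140 - 14391 = -40531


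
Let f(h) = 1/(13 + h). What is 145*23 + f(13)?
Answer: 86711/26 ≈ 3335.0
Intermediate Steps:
145*23 + f(13) = 145*23 + 1/(13 + 13) = 3335 + 1/26 = 86711/26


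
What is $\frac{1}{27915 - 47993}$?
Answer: $- \frac{1}{20078} \approx -4.9806 \cdot 10^{-5}$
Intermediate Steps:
$\frac{1}{27915 - 47993} = \frac{1}{-20078} = - \frac{1}{20078}$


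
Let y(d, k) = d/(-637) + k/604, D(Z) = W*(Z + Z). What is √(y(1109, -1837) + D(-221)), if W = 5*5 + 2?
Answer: 3*I*√1001876515159/27482 ≈ 109.26*I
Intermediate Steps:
W = 27 (W = 25 + 2 = 27)
D(Z) = 54*Z (D(Z) = 27*(Z + Z) = 27*(2*Z) = 54*Z)
y(d, k) = -d/637 + k/604 (y(d, k) = d*(-1/637) + k*(1/604) = -d/637 + k/604)
√(y(1109, -1837) + D(-221)) = √((-1/637*1109 + (1/604)*(-1837)) + 54*(-221)) = √((-1109/637 - 1837/604) - 11934) = √(-1840005/384748 - 11934) = √(-4593422637/384748) = 3*I*√1001876515159/27482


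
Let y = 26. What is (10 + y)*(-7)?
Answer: -252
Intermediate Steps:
(10 + y)*(-7) = (10 + 26)*(-7) = 36*(-7) = -252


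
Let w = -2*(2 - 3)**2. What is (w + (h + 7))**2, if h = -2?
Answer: 9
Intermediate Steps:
w = -2 (w = -2*(-1)**2 = -2*1 = -2)
(w + (h + 7))**2 = (-2 + (-2 + 7))**2 = (-2 + 5)**2 = 3**2 = 9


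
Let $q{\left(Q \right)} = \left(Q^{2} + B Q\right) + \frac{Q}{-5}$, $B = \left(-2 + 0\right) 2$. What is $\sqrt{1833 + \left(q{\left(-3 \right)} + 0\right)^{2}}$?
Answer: $\frac{\sqrt{57489}}{5} \approx 47.954$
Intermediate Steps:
$B = -4$ ($B = \left(-2\right) 2 = -4$)
$q{\left(Q \right)} = Q^{2} - \frac{21 Q}{5}$ ($q{\left(Q \right)} = \left(Q^{2} - 4 Q\right) + \frac{Q}{-5} = \left(Q^{2} - 4 Q\right) + Q \left(- \frac{1}{5}\right) = \left(Q^{2} - 4 Q\right) - \frac{Q}{5} = Q^{2} - \frac{21 Q}{5}$)
$\sqrt{1833 + \left(q{\left(-3 \right)} + 0\right)^{2}} = \sqrt{1833 + \left(\frac{1}{5} \left(-3\right) \left(-21 + 5 \left(-3\right)\right) + 0\right)^{2}} = \sqrt{1833 + \left(\frac{1}{5} \left(-3\right) \left(-21 - 15\right) + 0\right)^{2}} = \sqrt{1833 + \left(\frac{1}{5} \left(-3\right) \left(-36\right) + 0\right)^{2}} = \sqrt{1833 + \left(\frac{108}{5} + 0\right)^{2}} = \sqrt{1833 + \left(\frac{108}{5}\right)^{2}} = \sqrt{1833 + \frac{11664}{25}} = \sqrt{\frac{57489}{25}} = \frac{\sqrt{57489}}{5}$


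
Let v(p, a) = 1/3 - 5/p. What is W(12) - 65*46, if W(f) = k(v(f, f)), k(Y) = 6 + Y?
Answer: -35809/12 ≈ -2984.1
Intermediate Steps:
v(p, a) = 1/3 - 5/p (v(p, a) = 1*(1/3) - 5/p = 1/3 - 5/p)
W(f) = 6 + (-15 + f)/(3*f)
W(12) - 65*46 = (19/3 - 5/12) - 65*46 = (19/3 - 5*1/12) - 2990 = (19/3 - 5/12) - 2990 = 71/12 - 2990 = -35809/12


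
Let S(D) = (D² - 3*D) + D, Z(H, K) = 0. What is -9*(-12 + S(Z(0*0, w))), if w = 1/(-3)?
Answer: 108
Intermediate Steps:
w = -⅓ ≈ -0.33333
S(D) = D² - 2*D
-9*(-12 + S(Z(0*0, w))) = -9*(-12 + 0*(-2 + 0)) = -9*(-12 + 0*(-2)) = -9*(-12 + 0) = -9*(-12) = 108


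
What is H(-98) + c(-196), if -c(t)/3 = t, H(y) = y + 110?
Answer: 600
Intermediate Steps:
H(y) = 110 + y
c(t) = -3*t
H(-98) + c(-196) = (110 - 98) - 3*(-196) = 12 + 588 = 600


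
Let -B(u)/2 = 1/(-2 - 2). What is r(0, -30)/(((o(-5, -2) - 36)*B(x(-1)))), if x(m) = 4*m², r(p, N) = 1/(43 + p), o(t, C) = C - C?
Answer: -1/774 ≈ -0.0012920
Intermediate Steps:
o(t, C) = 0
B(u) = ½ (B(u) = -2/(-2 - 2) = -2/(-4) = -2*(-¼) = ½)
r(0, -30)/(((o(-5, -2) - 36)*B(x(-1)))) = 1/((43 + 0)*(((0 - 36)*(½)))) = 1/(43*((-36*½))) = (1/43)/(-18) = (1/43)*(-1/18) = -1/774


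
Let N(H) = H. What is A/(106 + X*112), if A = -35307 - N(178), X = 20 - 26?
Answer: 35485/566 ≈ 62.694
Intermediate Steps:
X = -6
A = -35485 (A = -35307 - 1*178 = -35307 - 178 = -35485)
A/(106 + X*112) = -35485/(106 - 6*112) = -35485/(106 - 672) = -35485/(-566) = -35485*(-1/566) = 35485/566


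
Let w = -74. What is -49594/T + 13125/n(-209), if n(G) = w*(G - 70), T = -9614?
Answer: 191683579/33081774 ≈ 5.7942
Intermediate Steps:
n(G) = 5180 - 74*G (n(G) = -74*(G - 70) = -74*(-70 + G) = 5180 - 74*G)
-49594/T + 13125/n(-209) = -49594/(-9614) + 13125/(5180 - 74*(-209)) = -49594*(-1/9614) + 13125/(5180 + 15466) = 24797/4807 + 13125/20646 = 24797/4807 + 13125*(1/20646) = 24797/4807 + 4375/6882 = 191683579/33081774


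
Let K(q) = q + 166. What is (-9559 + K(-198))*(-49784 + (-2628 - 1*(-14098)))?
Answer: 367469574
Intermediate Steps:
K(q) = 166 + q
(-9559 + K(-198))*(-49784 + (-2628 - 1*(-14098))) = (-9559 + (166 - 198))*(-49784 + (-2628 - 1*(-14098))) = (-9559 - 32)*(-49784 + (-2628 + 14098)) = -9591*(-49784 + 11470) = -9591*(-38314) = 367469574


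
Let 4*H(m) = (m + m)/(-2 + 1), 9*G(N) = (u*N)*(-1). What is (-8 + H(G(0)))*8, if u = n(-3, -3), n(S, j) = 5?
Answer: -64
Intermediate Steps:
u = 5
G(N) = -5*N/9 (G(N) = ((5*N)*(-1))/9 = (-5*N)/9 = -5*N/9)
H(m) = -m/2 (H(m) = ((m + m)/(-2 + 1))/4 = ((2*m)/(-1))/4 = ((2*m)*(-1))/4 = (-2*m)/4 = -m/2)
(-8 + H(G(0)))*8 = (-8 - (-5)*0/18)*8 = (-8 - ½*0)*8 = (-8 + 0)*8 = -8*8 = -64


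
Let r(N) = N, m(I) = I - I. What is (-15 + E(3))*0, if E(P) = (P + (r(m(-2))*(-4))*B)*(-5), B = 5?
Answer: 0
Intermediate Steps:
m(I) = 0
E(P) = -5*P (E(P) = (P + (0*(-4))*5)*(-5) = (P + 0*5)*(-5) = (P + 0)*(-5) = P*(-5) = -5*P)
(-15 + E(3))*0 = (-15 - 5*3)*0 = (-15 - 15)*0 = -30*0 = 0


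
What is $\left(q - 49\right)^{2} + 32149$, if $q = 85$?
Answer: $33445$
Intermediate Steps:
$\left(q - 49\right)^{2} + 32149 = \left(85 - 49\right)^{2} + 32149 = 36^{2} + 32149 = 1296 + 32149 = 33445$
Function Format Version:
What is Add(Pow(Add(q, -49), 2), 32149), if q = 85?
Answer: 33445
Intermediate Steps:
Add(Pow(Add(q, -49), 2), 32149) = Add(Pow(Add(85, -49), 2), 32149) = Add(Pow(36, 2), 32149) = Add(1296, 32149) = 33445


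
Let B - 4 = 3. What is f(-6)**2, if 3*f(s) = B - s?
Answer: 169/9 ≈ 18.778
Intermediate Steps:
B = 7 (B = 4 + 3 = 7)
f(s) = 7/3 - s/3 (f(s) = (7 - s)/3 = 7/3 - s/3)
f(-6)**2 = (7/3 - 1/3*(-6))**2 = (7/3 + 2)**2 = (13/3)**2 = 169/9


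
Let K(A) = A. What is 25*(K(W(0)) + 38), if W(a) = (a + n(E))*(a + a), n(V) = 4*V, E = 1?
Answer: 950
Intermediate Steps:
W(a) = 2*a*(4 + a) (W(a) = (a + 4*1)*(a + a) = (a + 4)*(2*a) = (4 + a)*(2*a) = 2*a*(4 + a))
25*(K(W(0)) + 38) = 25*(2*0*(4 + 0) + 38) = 25*(2*0*4 + 38) = 25*(0 + 38) = 25*38 = 950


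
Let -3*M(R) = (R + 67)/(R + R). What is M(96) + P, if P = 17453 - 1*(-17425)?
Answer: 20089565/576 ≈ 34878.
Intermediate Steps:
M(R) = -(67 + R)/(6*R) (M(R) = -(R + 67)/(3*(R + R)) = -(67 + R)/(3*(2*R)) = -(67 + R)*1/(2*R)/3 = -(67 + R)/(6*R))
P = 34878 (P = 17453 + 17425 = 34878)
M(96) + P = (1/6)*(-67 - 1*96)/96 + 34878 = (1/6)*(1/96)*(-67 - 96) + 34878 = (1/6)*(1/96)*(-163) + 34878 = -163/576 + 34878 = 20089565/576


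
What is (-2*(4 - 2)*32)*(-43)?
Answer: 5504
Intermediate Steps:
(-2*(4 - 2)*32)*(-43) = (-2*2*32)*(-43) = -4*32*(-43) = -128*(-43) = 5504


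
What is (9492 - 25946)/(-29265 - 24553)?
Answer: 8227/26909 ≈ 0.30573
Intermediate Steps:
(9492 - 25946)/(-29265 - 24553) = -16454/(-53818) = -16454*(-1/53818) = 8227/26909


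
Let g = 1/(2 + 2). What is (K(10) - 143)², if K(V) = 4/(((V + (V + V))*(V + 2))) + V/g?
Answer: 85914361/8100 ≈ 10607.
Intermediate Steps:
g = ¼ (g = 1/4 = ¼ ≈ 0.25000)
K(V) = 4*V + 4/(3*V*(2 + V)) (K(V) = 4/(((V + (V + V))*(V + 2))) + V/(¼) = 4/(((V + 2*V)*(2 + V))) + V*4 = 4/(((3*V)*(2 + V))) + 4*V = 4/((3*V*(2 + V))) + 4*V = 4*(1/(3*V*(2 + V))) + 4*V = 4/(3*V*(2 + V)) + 4*V = 4*V + 4/(3*V*(2 + V)))
(K(10) - 143)² = ((4/3)*(1 + 3*10³ + 6*10²)/(10*(2 + 10)) - 143)² = ((4/3)*(⅒)*(1 + 3*1000 + 6*100)/12 - 143)² = ((4/3)*(⅒)*(1/12)*(1 + 3000 + 600) - 143)² = ((4/3)*(⅒)*(1/12)*3601 - 143)² = (3601/90 - 143)² = (-9269/90)² = 85914361/8100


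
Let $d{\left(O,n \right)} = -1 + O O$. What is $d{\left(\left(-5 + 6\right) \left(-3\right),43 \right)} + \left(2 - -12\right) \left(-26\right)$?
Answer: $-356$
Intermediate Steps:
$d{\left(O,n \right)} = -1 + O^{2}$
$d{\left(\left(-5 + 6\right) \left(-3\right),43 \right)} + \left(2 - -12\right) \left(-26\right) = \left(-1 + \left(\left(-5 + 6\right) \left(-3\right)\right)^{2}\right) + \left(2 - -12\right) \left(-26\right) = \left(-1 + \left(1 \left(-3\right)\right)^{2}\right) + \left(2 + 12\right) \left(-26\right) = \left(-1 + \left(-3\right)^{2}\right) + 14 \left(-26\right) = \left(-1 + 9\right) - 364 = 8 - 364 = -356$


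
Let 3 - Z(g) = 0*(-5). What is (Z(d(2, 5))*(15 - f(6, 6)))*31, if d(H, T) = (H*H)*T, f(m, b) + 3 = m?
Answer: 1116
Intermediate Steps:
f(m, b) = -3 + m
d(H, T) = T*H² (d(H, T) = H²*T = T*H²)
Z(g) = 3 (Z(g) = 3 - 0*(-5) = 3 - 1*0 = 3 + 0 = 3)
(Z(d(2, 5))*(15 - f(6, 6)))*31 = (3*(15 - (-3 + 6)))*31 = (3*(15 - 1*3))*31 = (3*(15 - 3))*31 = (3*12)*31 = 36*31 = 1116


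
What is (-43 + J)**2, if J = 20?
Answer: 529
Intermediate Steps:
(-43 + J)**2 = (-43 + 20)**2 = (-23)**2 = 529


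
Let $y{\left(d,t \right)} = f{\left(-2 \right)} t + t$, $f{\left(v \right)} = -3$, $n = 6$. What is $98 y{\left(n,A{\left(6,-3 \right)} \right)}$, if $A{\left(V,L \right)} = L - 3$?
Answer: $1176$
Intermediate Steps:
$A{\left(V,L \right)} = -3 + L$ ($A{\left(V,L \right)} = L - 3 = -3 + L$)
$y{\left(d,t \right)} = - 2 t$ ($y{\left(d,t \right)} = - 3 t + t = - 2 t$)
$98 y{\left(n,A{\left(6,-3 \right)} \right)} = 98 \left(- 2 \left(-3 - 3\right)\right) = 98 \left(\left(-2\right) \left(-6\right)\right) = 98 \cdot 12 = 1176$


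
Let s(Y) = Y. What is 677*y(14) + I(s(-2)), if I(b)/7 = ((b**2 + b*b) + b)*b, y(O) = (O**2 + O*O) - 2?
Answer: 263946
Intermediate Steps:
y(O) = -2 + 2*O**2 (y(O) = (O**2 + O**2) - 2 = 2*O**2 - 2 = -2 + 2*O**2)
I(b) = 7*b*(b + 2*b**2) (I(b) = 7*(((b**2 + b*b) + b)*b) = 7*(((b**2 + b**2) + b)*b) = 7*((2*b**2 + b)*b) = 7*((b + 2*b**2)*b) = 7*(b*(b + 2*b**2)) = 7*b*(b + 2*b**2))
677*y(14) + I(s(-2)) = 677*(-2 + 2*14**2) + (-2)**2*(7 + 14*(-2)) = 677*(-2 + 2*196) + 4*(7 - 28) = 677*(-2 + 392) + 4*(-21) = 677*390 - 84 = 264030 - 84 = 263946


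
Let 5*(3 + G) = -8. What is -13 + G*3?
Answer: -134/5 ≈ -26.800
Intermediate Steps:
G = -23/5 (G = -3 + (⅕)*(-8) = -3 - 8/5 = -23/5 ≈ -4.6000)
-13 + G*3 = -13 - 23/5*3 = -13 - 69/5 = -134/5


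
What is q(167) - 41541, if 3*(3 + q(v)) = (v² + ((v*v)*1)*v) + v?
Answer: 4560887/3 ≈ 1.5203e+6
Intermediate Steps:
q(v) = -3 + v/3 + v²/3 + v³/3 (q(v) = -3 + ((v² + ((v*v)*1)*v) + v)/3 = -3 + ((v² + (v²*1)*v) + v)/3 = -3 + ((v² + v²*v) + v)/3 = -3 + ((v² + v³) + v)/3 = -3 + (v + v² + v³)/3 = -3 + (v/3 + v²/3 + v³/3) = -3 + v/3 + v²/3 + v³/3)
q(167) - 41541 = (-3 + (⅓)*167 + (⅓)*167² + (⅓)*167³) - 41541 = (-3 + 167/3 + (⅓)*27889 + (⅓)*4657463) - 41541 = (-3 + 167/3 + 27889/3 + 4657463/3) - 41541 = 4685510/3 - 41541 = 4560887/3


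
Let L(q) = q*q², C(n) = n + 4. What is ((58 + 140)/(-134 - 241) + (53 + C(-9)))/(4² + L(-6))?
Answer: -2967/12500 ≈ -0.23736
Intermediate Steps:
C(n) = 4 + n
L(q) = q³
((58 + 140)/(-134 - 241) + (53 + C(-9)))/(4² + L(-6)) = ((58 + 140)/(-134 - 241) + (53 + (4 - 9)))/(4² + (-6)³) = (198/(-375) + (53 - 5))/(16 - 216) = (198*(-1/375) + 48)/(-200) = (-66/125 + 48)*(-1/200) = (5934/125)*(-1/200) = -2967/12500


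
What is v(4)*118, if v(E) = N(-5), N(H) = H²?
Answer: 2950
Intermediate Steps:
v(E) = 25 (v(E) = (-5)² = 25)
v(4)*118 = 25*118 = 2950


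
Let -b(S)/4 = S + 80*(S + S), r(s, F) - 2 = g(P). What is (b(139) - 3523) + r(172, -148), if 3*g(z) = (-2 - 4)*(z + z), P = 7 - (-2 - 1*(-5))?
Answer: -93053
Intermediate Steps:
P = 4 (P = 7 - (-2 + 5) = 7 - 1*3 = 7 - 3 = 4)
g(z) = -4*z (g(z) = ((-2 - 4)*(z + z))/3 = (-12*z)/3 = -4*z)
r(s, F) = -14 (r(s, F) = 2 - 4*4 = 2 - 16 = -14)
b(S) = -644*S (b(S) = -4*(S + 80*(S + S)) = -4*(S + 80*(2*S)) = -4*(S + 160*S) = -644*S)
(b(139) - 3523) + r(172, -148) = (-644*139 - 3523) - 14 = (-89516 - 3523) - 14 = -93039 - 14 = -93053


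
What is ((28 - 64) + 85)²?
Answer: 2401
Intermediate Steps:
((28 - 64) + 85)² = (-36 + 85)² = 49² = 2401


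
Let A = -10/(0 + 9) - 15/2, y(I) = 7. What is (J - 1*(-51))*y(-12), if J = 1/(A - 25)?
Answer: 215859/605 ≈ 356.79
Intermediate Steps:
A = -155/18 (A = -10/9 - 15*1/2 = -10*1/9 - 15/2 = -10/9 - 15/2 = -155/18 ≈ -8.6111)
J = -18/605 (J = 1/(-155/18 - 25) = 1/(-605/18) = -18/605 ≈ -0.029752)
(J - 1*(-51))*y(-12) = (-18/605 - 1*(-51))*7 = (-18/605 + 51)*7 = (30837/605)*7 = 215859/605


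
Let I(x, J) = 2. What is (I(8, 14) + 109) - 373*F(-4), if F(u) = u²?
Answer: -5857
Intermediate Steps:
(I(8, 14) + 109) - 373*F(-4) = (2 + 109) - 373*(-4)² = 111 - 373*16 = 111 - 5968 = -5857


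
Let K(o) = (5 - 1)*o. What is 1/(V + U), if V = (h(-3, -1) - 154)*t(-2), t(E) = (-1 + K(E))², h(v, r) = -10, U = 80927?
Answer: 1/67643 ≈ 1.4783e-5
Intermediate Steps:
K(o) = 4*o
t(E) = (-1 + 4*E)²
V = -13284 (V = (-10 - 154)*(-1 + 4*(-2))² = -164*(-1 - 8)² = -164*(-9)² = -164*81 = -13284)
1/(V + U) = 1/(-13284 + 80927) = 1/67643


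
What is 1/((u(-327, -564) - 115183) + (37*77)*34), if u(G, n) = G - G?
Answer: -1/18317 ≈ -5.4594e-5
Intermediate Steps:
u(G, n) = 0
1/((u(-327, -564) - 115183) + (37*77)*34) = 1/((0 - 115183) + (37*77)*34) = 1/(-115183 + 2849*34) = 1/(-115183 + 96866) = 1/(-18317) = -1/18317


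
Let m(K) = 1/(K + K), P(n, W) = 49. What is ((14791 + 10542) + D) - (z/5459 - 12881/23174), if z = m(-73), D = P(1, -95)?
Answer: 117203967047765/4617500609 ≈ 25383.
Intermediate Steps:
D = 49
m(K) = 1/(2*K)
z = -1/146 (z = (½)/(-73) = (½)*(-1/73) = -1/146 ≈ -0.0068493)
((14791 + 10542) + D) - (z/5459 - 12881/23174) = ((14791 + 10542) + 49) - (-1/146/5459 - 12881/23174) = (25333 + 49) - (-1/146*1/5459 - 12881*1/23174) = 25382 - (-1/797014 - 12881/23174) = 25382 - 1*(-2566590127/4617500609) = 25382 + 2566590127/4617500609 = 117203967047765/4617500609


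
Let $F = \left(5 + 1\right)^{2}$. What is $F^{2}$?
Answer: $1296$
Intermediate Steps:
$F = 36$ ($F = 6^{2} = 36$)
$F^{2} = 36^{2} = 1296$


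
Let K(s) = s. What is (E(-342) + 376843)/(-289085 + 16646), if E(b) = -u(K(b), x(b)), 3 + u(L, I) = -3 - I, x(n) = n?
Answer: -376507/272439 ≈ -1.3820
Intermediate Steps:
u(L, I) = -6 - I (u(L, I) = -3 + (-3 - I) = -6 - I)
E(b) = 6 + b (E(b) = -(-6 - b) = 6 + b)
(E(-342) + 376843)/(-289085 + 16646) = ((6 - 342) + 376843)/(-289085 + 16646) = (-336 + 376843)/(-272439) = 376507*(-1/272439) = -376507/272439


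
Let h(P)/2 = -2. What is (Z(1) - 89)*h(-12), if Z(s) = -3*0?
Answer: 356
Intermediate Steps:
h(P) = -4 (h(P) = 2*(-2) = -4)
Z(s) = 0
(Z(1) - 89)*h(-12) = (0 - 89)*(-4) = -89*(-4) = 356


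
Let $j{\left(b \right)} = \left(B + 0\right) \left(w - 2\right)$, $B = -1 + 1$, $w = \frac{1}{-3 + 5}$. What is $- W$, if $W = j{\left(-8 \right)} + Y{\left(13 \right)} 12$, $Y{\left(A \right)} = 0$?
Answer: $0$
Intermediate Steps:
$w = \frac{1}{2} \approx 0.5$
$B = 0$
$j{\left(b \right)} = 0$ ($j{\left(b \right)} = \left(0 + 0\right) \left(\frac{1}{2} - 2\right) = 0 \left(- \frac{3}{2}\right) = 0$)
$W = 0$ ($W = 0 + 0 \cdot 12 = 0 + 0 = 0$)
$- W = \left(-1\right) 0 = 0$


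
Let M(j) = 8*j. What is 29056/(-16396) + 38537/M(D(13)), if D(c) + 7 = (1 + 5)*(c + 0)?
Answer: 153837211/2328232 ≈ 66.075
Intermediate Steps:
D(c) = -7 + 6*c (D(c) = -7 + (1 + 5)*(c + 0) = -7 + 6*c)
29056/(-16396) + 38537/M(D(13)) = 29056/(-16396) + 38537/((8*(-7 + 6*13))) = 29056*(-1/16396) + 38537/((8*(-7 + 78))) = -7264/4099 + 38537/((8*71)) = -7264/4099 + 38537/568 = 153837211/2328232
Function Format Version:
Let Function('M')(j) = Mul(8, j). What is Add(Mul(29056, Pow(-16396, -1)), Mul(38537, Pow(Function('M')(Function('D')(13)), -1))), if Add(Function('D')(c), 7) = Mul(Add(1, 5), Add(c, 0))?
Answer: Rational(153837211, 2328232) ≈ 66.075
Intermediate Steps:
Function('D')(c) = Add(-7, Mul(6, c)) (Function('D')(c) = Add(-7, Mul(Add(1, 5), Add(c, 0))) = Add(-7, Mul(6, c)))
Add(Mul(29056, Pow(-16396, -1)), Mul(38537, Pow(Function('M')(Function('D')(13)), -1))) = Add(Mul(29056, Pow(-16396, -1)), Mul(38537, Pow(Mul(8, Add(-7, Mul(6, 13))), -1))) = Add(Mul(29056, Rational(-1, 16396)), Mul(38537, Pow(Mul(8, Add(-7, 78)), -1))) = Add(Rational(-7264, 4099), Mul(38537, Pow(Mul(8, 71), -1))) = Add(Rational(-7264, 4099), Mul(38537, Pow(568, -1))) = Add(Rational(-7264, 4099), Mul(38537, Rational(1, 568))) = Add(Rational(-7264, 4099), Rational(38537, 568)) = Rational(153837211, 2328232)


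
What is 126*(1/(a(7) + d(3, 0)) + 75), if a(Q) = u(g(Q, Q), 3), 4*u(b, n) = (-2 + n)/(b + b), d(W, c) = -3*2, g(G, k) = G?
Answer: 3158694/335 ≈ 9428.9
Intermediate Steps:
d(W, c) = -6
u(b, n) = (-2 + n)/(8*b) (u(b, n) = ((-2 + n)/(b + b))/4 = ((-2 + n)/((2*b)))/4 = ((-2 + n)*(1/(2*b)))/4 = ((-2 + n)/(2*b))/4 = (-2 + n)/(8*b))
a(Q) = 1/(8*Q) (a(Q) = (-2 + 3)/(8*Q) = (⅛)*1/Q = 1/(8*Q))
126*(1/(a(7) + d(3, 0)) + 75) = 126*(1/((⅛)/7 - 6) + 75) = 126*(1/((⅛)*(⅐) - 6) + 75) = 126*(1/(1/56 - 6) + 75) = 126*(1/(-335/56) + 75) = 126*(-56/335 + 75) = 126*(25069/335) = 3158694/335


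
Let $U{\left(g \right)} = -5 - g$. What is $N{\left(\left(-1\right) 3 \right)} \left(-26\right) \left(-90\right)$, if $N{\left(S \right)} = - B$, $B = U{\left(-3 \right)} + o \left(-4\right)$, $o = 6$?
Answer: $60840$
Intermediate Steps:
$B = -26$ ($B = \left(-5 - -3\right) + 6 \left(-4\right) = \left(-5 + 3\right) - 24 = -2 - 24 = -26$)
$N{\left(S \right)} = 26$ ($N{\left(S \right)} = \left(-1\right) \left(-26\right) = 26$)
$N{\left(\left(-1\right) 3 \right)} \left(-26\right) \left(-90\right) = 26 \left(-26\right) \left(-90\right) = \left(-676\right) \left(-90\right) = 60840$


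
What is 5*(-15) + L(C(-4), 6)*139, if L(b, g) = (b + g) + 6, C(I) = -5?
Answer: 898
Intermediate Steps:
L(b, g) = 6 + b + g
5*(-15) + L(C(-4), 6)*139 = 5*(-15) + (6 - 5 + 6)*139 = -75 + 7*139 = -75 + 973 = 898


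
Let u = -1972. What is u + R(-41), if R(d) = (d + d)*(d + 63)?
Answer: -3776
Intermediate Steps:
R(d) = 2*d*(63 + d) (R(d) = (2*d)*(63 + d) = 2*d*(63 + d))
u + R(-41) = -1972 + 2*(-41)*(63 - 41) = -1972 + 2*(-41)*22 = -1972 - 1804 = -3776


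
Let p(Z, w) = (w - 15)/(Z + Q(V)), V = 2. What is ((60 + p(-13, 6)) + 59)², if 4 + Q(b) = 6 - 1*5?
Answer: 3659569/256 ≈ 14295.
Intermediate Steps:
Q(b) = -3 (Q(b) = -4 + (6 - 1*5) = -4 + (6 - 5) = -4 + 1 = -3)
p(Z, w) = (-15 + w)/(-3 + Z) (p(Z, w) = (w - 15)/(Z - 3) = (-15 + w)/(-3 + Z))
((60 + p(-13, 6)) + 59)² = ((60 + (-15 + 6)/(-3 - 13)) + 59)² = ((60 - 9/(-16)) + 59)² = ((60 - 1/16*(-9)) + 59)² = ((60 + 9/16) + 59)² = (969/16 + 59)² = (1913/16)² = 3659569/256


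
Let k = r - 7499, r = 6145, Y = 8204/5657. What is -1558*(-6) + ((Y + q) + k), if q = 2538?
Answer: 59587728/5657 ≈ 10533.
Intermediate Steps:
Y = 8204/5657 (Y = 8204*(1/5657) = 8204/5657 ≈ 1.4502)
k = -1354 (k = 6145 - 7499 = -1354)
-1558*(-6) + ((Y + q) + k) = -1558*(-6) + ((8204/5657 + 2538) - 1354) = 9348 + (14365670/5657 - 1354) = 9348 + 6706092/5657 = 59587728/5657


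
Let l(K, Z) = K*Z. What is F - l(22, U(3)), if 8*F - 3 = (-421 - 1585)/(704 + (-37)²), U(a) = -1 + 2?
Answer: -360635/16584 ≈ -21.746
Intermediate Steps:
U(a) = 1
F = 4213/16584 (F = 3/8 + ((-421 - 1585)/(704 + (-37)²))/8 = 3/8 + (-2006/(704 + 1369))/8 = 3/8 + (-2006/2073)/8 = 3/8 + (-2006*1/2073)/8 = 3/8 + (⅛)*(-2006/2073) = 3/8 - 1003/8292 = 4213/16584 ≈ 0.25404)
F - l(22, U(3)) = 4213/16584 - 22 = -360635/16584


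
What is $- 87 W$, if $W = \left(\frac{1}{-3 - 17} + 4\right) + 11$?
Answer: $- \frac{26013}{20} \approx -1300.7$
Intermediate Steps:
$W = \frac{299}{20}$ ($W = \left(\frac{1}{-20} + 4\right) + 11 = \left(- \frac{1}{20} + 4\right) + 11 = \frac{79}{20} + 11 = \frac{299}{20} \approx 14.95$)
$- 87 W = \left(-87\right) \frac{299}{20} = - \frac{26013}{20}$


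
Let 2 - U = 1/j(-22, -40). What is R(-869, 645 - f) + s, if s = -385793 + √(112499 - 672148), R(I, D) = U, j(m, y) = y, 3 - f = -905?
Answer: -15431639/40 + I*√559649 ≈ -3.8579e+5 + 748.1*I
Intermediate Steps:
f = 908 (f = 3 - 1*(-905) = 3 + 905 = 908)
U = 81/40 (U = 2 - 1/(-40) = 2 - 1*(-1/40) = 2 + 1/40 = 81/40 ≈ 2.0250)
R(I, D) = 81/40
s = -385793 + I*√559649 (s = -385793 + √(-559649) = -385793 + I*√559649 ≈ -3.8579e+5 + 748.1*I)
R(-869, 645 - f) + s = 81/40 + (-385793 + I*√559649) = -15431639/40 + I*√559649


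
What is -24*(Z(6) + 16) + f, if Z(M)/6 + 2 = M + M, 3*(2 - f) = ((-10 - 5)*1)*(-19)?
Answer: -1917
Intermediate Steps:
f = -93 (f = 2 - (-10 - 5)*1*(-19)/3 = 2 - (-15*1)*(-19)/3 = 2 - (-5)*(-19) = 2 - 1/3*285 = 2 - 95 = -93)
Z(M) = -12 + 12*M (Z(M) = -12 + 6*(M + M) = -12 + 6*(2*M) = -12 + 12*M)
-24*(Z(6) + 16) + f = -24*((-12 + 12*6) + 16) - 93 = -24*((-12 + 72) + 16) - 93 = -24*(60 + 16) - 93 = -24*76 - 93 = -1824 - 93 = -1917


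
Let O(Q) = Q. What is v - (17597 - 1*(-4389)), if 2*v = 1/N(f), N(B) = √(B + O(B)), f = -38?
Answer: -21986 - I*√19/76 ≈ -21986.0 - 0.057354*I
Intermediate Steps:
N(B) = √2*√B (N(B) = √(B + B) = √(2*B) = √2*√B)
v = -I*√19/76 (v = 1/(2*((√2*√(-38)))) = 1/(2*((√2*(I*√38)))) = 1/(2*((2*I*√19))) = (-I*√19/38)/2 = -I*√19/76 ≈ -0.057354*I)
v - (17597 - 1*(-4389)) = -I*√19/76 - (17597 - 1*(-4389)) = -I*√19/76 - (17597 + 4389) = -I*√19/76 - 1*21986 = -I*√19/76 - 21986 = -21986 - I*√19/76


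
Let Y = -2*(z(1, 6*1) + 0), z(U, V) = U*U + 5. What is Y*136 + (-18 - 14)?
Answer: -1664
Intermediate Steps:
z(U, V) = 5 + U² (z(U, V) = U² + 5 = 5 + U²)
Y = -12 (Y = -2*((5 + 1²) + 0) = -2*((5 + 1) + 0) = -2*(6 + 0) = -2*6 = -12)
Y*136 + (-18 - 14) = -12*136 + (-18 - 14) = -1632 - 32 = -1664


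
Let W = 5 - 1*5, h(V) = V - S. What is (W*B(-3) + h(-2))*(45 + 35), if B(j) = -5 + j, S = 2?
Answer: -320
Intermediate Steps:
h(V) = -2 + V (h(V) = V - 1*2 = V - 2 = -2 + V)
W = 0 (W = 5 - 5 = 0)
(W*B(-3) + h(-2))*(45 + 35) = (0*(-5 - 3) + (-2 - 2))*(45 + 35) = (0*(-8) - 4)*80 = (0 - 4)*80 = -4*80 = -320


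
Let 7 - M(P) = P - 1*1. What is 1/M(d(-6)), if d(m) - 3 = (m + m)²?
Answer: -1/139 ≈ -0.0071942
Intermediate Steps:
d(m) = 3 + 4*m² (d(m) = 3 + (m + m)² = 3 + (2*m)² = 3 + 4*m²)
M(P) = 8 - P (M(P) = 7 - (P - 1*1) = 7 - (P - 1) = 7 - (-1 + P) = 7 + (1 - P) = 8 - P)
1/M(d(-6)) = 1/(8 - (3 + 4*(-6)²)) = 1/(8 - (3 + 4*36)) = 1/(8 - (3 + 144)) = 1/(8 - 1*147) = 1/(8 - 147) = 1/(-139) = -1/139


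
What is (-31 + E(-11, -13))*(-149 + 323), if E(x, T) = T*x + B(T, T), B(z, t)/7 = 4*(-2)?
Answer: 9744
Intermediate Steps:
B(z, t) = -56 (B(z, t) = 7*(4*(-2)) = 7*(-8) = -56)
E(x, T) = -56 + T*x (E(x, T) = T*x - 56 = -56 + T*x)
(-31 + E(-11, -13))*(-149 + 323) = (-31 + (-56 - 13*(-11)))*(-149 + 323) = (-31 + (-56 + 143))*174 = (-31 + 87)*174 = 56*174 = 9744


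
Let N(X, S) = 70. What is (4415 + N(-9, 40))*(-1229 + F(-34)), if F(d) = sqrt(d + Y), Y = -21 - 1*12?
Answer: -5512065 + 4485*I*sqrt(67) ≈ -5.5121e+6 + 36711.0*I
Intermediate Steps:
Y = -33 (Y = -21 - 12 = -33)
F(d) = sqrt(-33 + d) (F(d) = sqrt(d - 33) = sqrt(-33 + d))
(4415 + N(-9, 40))*(-1229 + F(-34)) = (4415 + 70)*(-1229 + sqrt(-33 - 34)) = 4485*(-1229 + sqrt(-67)) = 4485*(-1229 + I*sqrt(67)) = -5512065 + 4485*I*sqrt(67)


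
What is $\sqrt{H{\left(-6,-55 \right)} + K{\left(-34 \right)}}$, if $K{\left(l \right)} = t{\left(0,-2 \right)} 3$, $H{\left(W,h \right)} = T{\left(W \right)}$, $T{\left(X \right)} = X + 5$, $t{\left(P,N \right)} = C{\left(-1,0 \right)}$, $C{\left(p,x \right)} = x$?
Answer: $i \approx 1.0 i$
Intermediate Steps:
$t{\left(P,N \right)} = 0$
$T{\left(X \right)} = 5 + X$
$H{\left(W,h \right)} = 5 + W$
$K{\left(l \right)} = 0$ ($K{\left(l \right)} = 0 \cdot 3 = 0$)
$\sqrt{H{\left(-6,-55 \right)} + K{\left(-34 \right)}} = \sqrt{\left(5 - 6\right) + 0} = \sqrt{-1 + 0} = \sqrt{-1} = i$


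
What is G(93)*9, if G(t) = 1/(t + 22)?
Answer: 9/115 ≈ 0.078261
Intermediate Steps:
G(t) = 1/(22 + t)
G(93)*9 = 9/(22 + 93) = 9/115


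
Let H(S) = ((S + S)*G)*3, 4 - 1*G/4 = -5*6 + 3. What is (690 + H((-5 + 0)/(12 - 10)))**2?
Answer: 1368900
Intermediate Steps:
G = 124 (G = 16 - 4*(-5*6 + 3) = 16 - 4*(-30 + 3) = 16 - 4*(-27) = 16 + 108 = 124)
H(S) = 744*S (H(S) = ((S + S)*124)*3 = ((2*S)*124)*3 = (248*S)*3 = 744*S)
(690 + H((-5 + 0)/(12 - 10)))**2 = (690 + 744*((-5 + 0)/(12 - 10)))**2 = (690 + 744*(-5/2))**2 = (690 - 1860)**2 = (-1170)**2 = 1368900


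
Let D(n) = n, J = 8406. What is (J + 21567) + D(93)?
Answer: 30066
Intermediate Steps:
(J + 21567) + D(93) = (8406 + 21567) + 93 = 29973 + 93 = 30066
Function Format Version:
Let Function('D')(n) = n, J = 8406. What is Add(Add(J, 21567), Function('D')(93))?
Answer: 30066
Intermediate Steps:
Add(Add(J, 21567), Function('D')(93)) = Add(Add(8406, 21567), 93) = Add(29973, 93) = 30066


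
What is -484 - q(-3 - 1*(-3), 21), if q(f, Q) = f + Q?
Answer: -505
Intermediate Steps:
q(f, Q) = Q + f
-484 - q(-3 - 1*(-3), 21) = -484 - (21 + (-3 - 1*(-3))) = -484 - (21 + (-3 + 3)) = -484 - (21 + 0) = -484 - 1*21 = -484 - 21 = -505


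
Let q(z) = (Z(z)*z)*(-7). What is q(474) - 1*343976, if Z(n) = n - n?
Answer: -343976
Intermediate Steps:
Z(n) = 0
q(z) = 0 (q(z) = (0*z)*(-7) = 0*(-7) = 0)
q(474) - 1*343976 = 0 - 1*343976 = 0 - 343976 = -343976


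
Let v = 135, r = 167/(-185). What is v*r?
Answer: -4509/37 ≈ -121.86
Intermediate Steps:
r = -167/185 (r = 167*(-1/185) = -167/185 ≈ -0.90270)
v*r = 135*(-167/185) = -4509/37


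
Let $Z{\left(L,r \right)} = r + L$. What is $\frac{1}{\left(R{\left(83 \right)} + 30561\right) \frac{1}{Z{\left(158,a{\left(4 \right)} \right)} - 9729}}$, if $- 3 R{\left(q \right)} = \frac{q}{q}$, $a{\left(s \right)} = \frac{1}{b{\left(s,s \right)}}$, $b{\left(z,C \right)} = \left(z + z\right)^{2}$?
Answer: $- \frac{1837629}{5867648} \approx -0.31318$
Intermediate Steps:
$b{\left(z,C \right)} = 4 z^{2}$ ($b{\left(z,C \right)} = \left(2 z\right)^{2} = 4 z^{2}$)
$a{\left(s \right)} = \frac{1}{4 s^{2}}$
$R{\left(q \right)} = - \frac{1}{3}$ ($R{\left(q \right)} = - \frac{q \frac{1}{q}}{3} = \left(- \frac{1}{3}\right) 1 = - \frac{1}{3}$)
$Z{\left(L,r \right)} = L + r$
$\frac{1}{\left(R{\left(83 \right)} + 30561\right) \frac{1}{Z{\left(158,a{\left(4 \right)} \right)} - 9729}} = \frac{1}{\left(- \frac{1}{3} + 30561\right) \frac{1}{\left(158 + \frac{1}{4 \cdot 16}\right) - 9729}} = \frac{1}{\frac{91682}{3} \frac{1}{\left(158 + \frac{1}{4} \cdot \frac{1}{16}\right) - 9729}} = \frac{1}{\frac{91682}{3} \frac{1}{\left(158 + \frac{1}{64}\right) - 9729}} = \frac{1}{\frac{91682}{3} \frac{1}{\frac{10113}{64} - 9729}} = \frac{1}{\frac{91682}{3} \frac{1}{- \frac{612543}{64}}} = \frac{1}{\frac{91682}{3} \left(- \frac{64}{612543}\right)} = \frac{1}{- \frac{5867648}{1837629}} = - \frac{1837629}{5867648}$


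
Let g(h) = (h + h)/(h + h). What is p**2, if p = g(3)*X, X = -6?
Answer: 36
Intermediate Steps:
g(h) = 1 (g(h) = (2*h)/((2*h)) = (2*h)*(1/(2*h)) = 1)
p = -6 (p = 1*(-6) = -6)
p**2 = (-6)**2 = 36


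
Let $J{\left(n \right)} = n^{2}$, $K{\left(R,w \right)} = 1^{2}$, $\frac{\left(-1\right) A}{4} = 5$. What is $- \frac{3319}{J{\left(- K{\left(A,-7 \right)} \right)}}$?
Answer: $-3319$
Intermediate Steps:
$A = -20$ ($A = \left(-4\right) 5 = -20$)
$K{\left(R,w \right)} = 1$
$- \frac{3319}{J{\left(- K{\left(A,-7 \right)} \right)}} = - \frac{3319}{\left(\left(-1\right) 1\right)^{2}} = - \frac{3319}{\left(-1\right)^{2}} = - \frac{3319}{1} = \left(-3319\right) 1 = -3319$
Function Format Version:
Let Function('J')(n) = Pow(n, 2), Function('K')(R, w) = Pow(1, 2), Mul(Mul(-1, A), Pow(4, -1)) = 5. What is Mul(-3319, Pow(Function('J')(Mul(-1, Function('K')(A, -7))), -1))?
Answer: -3319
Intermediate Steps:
A = -20 (A = Mul(-4, 5) = -20)
Function('K')(R, w) = 1
Mul(-3319, Pow(Function('J')(Mul(-1, Function('K')(A, -7))), -1)) = Mul(-3319, Pow(Pow(Mul(-1, 1), 2), -1)) = Mul(-3319, Pow(Pow(-1, 2), -1)) = Mul(-3319, Pow(1, -1)) = Mul(-3319, 1) = -3319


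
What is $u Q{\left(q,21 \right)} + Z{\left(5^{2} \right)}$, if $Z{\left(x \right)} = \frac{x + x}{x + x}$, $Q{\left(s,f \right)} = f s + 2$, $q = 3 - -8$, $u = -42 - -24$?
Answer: $-4193$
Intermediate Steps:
$u = -18$ ($u = -42 + 24 = -18$)
$q = 11$ ($q = 3 + 8 = 11$)
$Q{\left(s,f \right)} = 2 + f s$
$Z{\left(x \right)} = 1$ ($Z{\left(x \right)} = \frac{2 x}{2 x} = 2 x \frac{1}{2 x} = 1$)
$u Q{\left(q,21 \right)} + Z{\left(5^{2} \right)} = - 18 \left(2 + 21 \cdot 11\right) + 1 = - 18 \left(2 + 231\right) + 1 = \left(-18\right) 233 + 1 = -4194 + 1 = -4193$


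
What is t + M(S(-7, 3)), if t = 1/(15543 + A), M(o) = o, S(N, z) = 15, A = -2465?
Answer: 196171/13078 ≈ 15.000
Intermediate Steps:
t = 1/13078 (t = 1/(15543 - 2465) = 1/13078 ≈ 7.6464e-5)
t + M(S(-7, 3)) = 1/13078 + 15 = 196171/13078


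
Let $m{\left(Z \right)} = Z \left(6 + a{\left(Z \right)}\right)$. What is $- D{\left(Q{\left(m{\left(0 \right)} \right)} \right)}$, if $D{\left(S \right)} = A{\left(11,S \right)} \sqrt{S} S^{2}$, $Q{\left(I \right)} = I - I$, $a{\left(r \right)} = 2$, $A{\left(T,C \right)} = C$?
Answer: $0$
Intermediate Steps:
$m{\left(Z \right)} = 8 Z$ ($m{\left(Z \right)} = Z \left(6 + 2\right) = Z 8 = 8 Z$)
$Q{\left(I \right)} = 0$
$D{\left(S \right)} = S^{\frac{7}{2}}$ ($D{\left(S \right)} = S \sqrt{S} S^{2} = S^{\frac{3}{2}} S^{2} = S^{\frac{7}{2}}$)
$- D{\left(Q{\left(m{\left(0 \right)} \right)} \right)} = - 0^{\frac{7}{2}} = \left(-1\right) 0 = 0$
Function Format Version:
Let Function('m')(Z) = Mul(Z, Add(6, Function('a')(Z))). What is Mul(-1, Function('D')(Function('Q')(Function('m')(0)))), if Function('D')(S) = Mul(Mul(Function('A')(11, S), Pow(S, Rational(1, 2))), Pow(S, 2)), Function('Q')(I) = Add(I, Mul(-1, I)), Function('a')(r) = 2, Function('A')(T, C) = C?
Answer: 0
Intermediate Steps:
Function('m')(Z) = Mul(8, Z) (Function('m')(Z) = Mul(Z, Add(6, 2)) = Mul(Z, 8) = Mul(8, Z))
Function('Q')(I) = 0
Function('D')(S) = Pow(S, Rational(7, 2)) (Function('D')(S) = Mul(Mul(S, Pow(S, Rational(1, 2))), Pow(S, 2)) = Mul(Pow(S, Rational(3, 2)), Pow(S, 2)) = Pow(S, Rational(7, 2)))
Mul(-1, Function('D')(Function('Q')(Function('m')(0)))) = Mul(-1, Pow(0, Rational(7, 2))) = Mul(-1, 0) = 0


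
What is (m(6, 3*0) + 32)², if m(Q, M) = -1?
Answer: 961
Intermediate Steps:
(m(6, 3*0) + 32)² = (-1 + 32)² = 31² = 961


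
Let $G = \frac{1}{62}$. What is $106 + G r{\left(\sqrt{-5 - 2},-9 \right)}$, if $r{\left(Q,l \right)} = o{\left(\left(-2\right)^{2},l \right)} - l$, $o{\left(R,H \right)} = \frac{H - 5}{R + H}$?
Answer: $\frac{32919}{310} \approx 106.19$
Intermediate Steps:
$o{\left(R,H \right)} = \frac{-5 + H}{H + R}$
$r{\left(Q,l \right)} = - l + \frac{-5 + l}{4 + l}$ ($r{\left(Q,l \right)} = \frac{-5 + l}{l + \left(-2\right)^{2}} - l = \frac{-5 + l}{l + 4} - l = \frac{-5 + l}{4 + l} - l = - l + \frac{-5 + l}{4 + l}$)
$G = \frac{1}{62} \approx 0.016129$
$106 + G r{\left(\sqrt{-5 - 2},-9 \right)} = 106 + \frac{\frac{1}{4 - 9} \left(-5 - 9 - - 9 \left(4 - 9\right)\right)}{62} = 106 + \frac{\frac{1}{-5} \left(-5 - 9 - \left(-9\right) \left(-5\right)\right)}{62} = 106 + \frac{\left(- \frac{1}{5}\right) \left(-5 - 9 - 45\right)}{62} = 106 + \frac{\left(- \frac{1}{5}\right) \left(-59\right)}{62} = 106 + \frac{1}{62} \cdot \frac{59}{5} = 106 + \frac{59}{310} = \frac{32919}{310}$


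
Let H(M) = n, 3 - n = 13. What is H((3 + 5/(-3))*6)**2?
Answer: 100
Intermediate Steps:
n = -10 (n = 3 - 1*13 = 3 - 13 = -10)
H(M) = -10
H((3 + 5/(-3))*6)**2 = (-10)**2 = 100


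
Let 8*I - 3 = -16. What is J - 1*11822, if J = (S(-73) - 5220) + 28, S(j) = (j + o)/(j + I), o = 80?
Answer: -10157414/597 ≈ -17014.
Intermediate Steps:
I = -13/8 (I = 3/8 + (⅛)*(-16) = 3/8 - 2 = -13/8 ≈ -1.6250)
S(j) = (80 + j)/(-13/8 + j) (S(j) = (j + 80)/(j - 13/8) = (80 + j)/(-13/8 + j))
J = -3099680/597 (J = (8*(80 - 73)/(-13 + 8*(-73)) - 5220) + 28 = (8*7/(-13 - 584) - 5220) + 28 = (8*7/(-597) - 5220) + 28 = (8*(-1/597)*7 - 5220) + 28 = (-56/597 - 5220) + 28 = -3116396/597 + 28 = -3099680/597 ≈ -5192.1)
J - 1*11822 = -3099680/597 - 1*11822 = -3099680/597 - 11822 = -10157414/597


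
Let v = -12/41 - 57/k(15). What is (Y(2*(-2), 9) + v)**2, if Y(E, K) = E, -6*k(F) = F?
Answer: 14394436/42025 ≈ 342.52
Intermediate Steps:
k(F) = -F/6
v = 4614/205 (v = -12/41 - 57/((-1/6*15)) = -12*1/41 - 57/(-5/2) = -12/41 - 57*(-2/5) = -12/41 + 114/5 = 4614/205 ≈ 22.507)
(Y(2*(-2), 9) + v)**2 = (2*(-2) + 4614/205)**2 = (-4 + 4614/205)**2 = (3794/205)**2 = 14394436/42025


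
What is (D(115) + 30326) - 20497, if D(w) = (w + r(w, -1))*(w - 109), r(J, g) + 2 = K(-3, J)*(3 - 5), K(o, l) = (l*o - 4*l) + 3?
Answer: 20131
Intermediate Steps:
K(o, l) = 3 - 4*l + l*o (K(o, l) = (-4*l + l*o) + 3 = 3 - 4*l + l*o)
r(J, g) = -8 + 14*J (r(J, g) = -2 + (3 - 4*J + J*(-3))*(3 - 5) = -2 + (3 - 4*J - 3*J)*(-2) = -2 + (3 - 7*J)*(-2) = -2 + (-6 + 14*J) = -8 + 14*J)
D(w) = (-109 + w)*(-8 + 15*w) (D(w) = (w + (-8 + 14*w))*(w - 109) = (-8 + 15*w)*(-109 + w) = (-109 + w)*(-8 + 15*w))
(D(115) + 30326) - 20497 = ((872 - 1643*115 + 15*115**2) + 30326) - 20497 = ((872 - 188945 + 15*13225) + 30326) - 20497 = ((872 - 188945 + 198375) + 30326) - 20497 = (10302 + 30326) - 20497 = 40628 - 20497 = 20131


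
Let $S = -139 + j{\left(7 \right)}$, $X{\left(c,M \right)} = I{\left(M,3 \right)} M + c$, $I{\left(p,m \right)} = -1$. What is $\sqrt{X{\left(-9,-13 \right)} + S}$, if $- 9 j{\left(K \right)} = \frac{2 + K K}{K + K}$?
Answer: $\frac{11 i \sqrt{1974}}{42} \approx 11.636 i$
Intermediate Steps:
$j{\left(K \right)} = - \frac{2 + K^{2}}{18 K}$ ($j{\left(K \right)} = - \frac{\left(2 + K K\right) \frac{1}{K + K}}{9} = - \frac{\left(2 + K^{2}\right) \frac{1}{2 K}}{9} = - \frac{\frac{1}{2} \frac{1}{K} \left(2 + K^{2}\right)}{9} = - \frac{2 + K^{2}}{18 K}$)
$X{\left(c,M \right)} = c - M$ ($X{\left(c,M \right)} = - M + c = c - M$)
$S = - \frac{5855}{42}$ ($S = -139 + \frac{-2 - 7^{2}}{18 \cdot 7} = -139 + \frac{1}{18} \cdot \frac{1}{7} \left(-2 - 49\right) = -139 + \frac{1}{18} \cdot \frac{1}{7} \left(-51\right) = -139 - \frac{17}{42} = - \frac{5855}{42} \approx -139.4$)
$\sqrt{X{\left(-9,-13 \right)} + S} = \sqrt{\left(-9 - -13\right) - \frac{5855}{42}} = \sqrt{\left(-9 + 13\right) - \frac{5855}{42}} = \sqrt{4 - \frac{5855}{42}} = \sqrt{- \frac{5687}{42}} = \frac{11 i \sqrt{1974}}{42}$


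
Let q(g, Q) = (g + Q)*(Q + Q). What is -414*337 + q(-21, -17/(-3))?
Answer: -1257226/9 ≈ -1.3969e+5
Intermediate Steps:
q(g, Q) = 2*Q*(Q + g) (q(g, Q) = (Q + g)*(2*Q) = 2*Q*(Q + g))
-414*337 + q(-21, -17/(-3)) = -414*337 + 2*(-17/(-3))*(-17/(-3) - 21) = -139518 + 2*(-17*(-⅓))*(-17*(-⅓) - 21) = -139518 + 2*(17/3)*(17/3 - 21) = -139518 + 2*(17/3)*(-46/3) = -139518 - 1564/9 = -1257226/9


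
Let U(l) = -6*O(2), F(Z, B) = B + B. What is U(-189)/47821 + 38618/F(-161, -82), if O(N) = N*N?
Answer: -923377657/3921322 ≈ -235.48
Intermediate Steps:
O(N) = N²
F(Z, B) = 2*B
U(l) = -24 (U(l) = -6*2² = -6*4 = -24)
U(-189)/47821 + 38618/F(-161, -82) = -24/47821 + 38618/((2*(-82))) = -24*1/47821 + 38618/(-164) = -24/47821 + 38618*(-1/164) = -24/47821 - 19309/82 = -923377657/3921322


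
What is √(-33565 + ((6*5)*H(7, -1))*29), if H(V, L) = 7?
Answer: 5*I*√1099 ≈ 165.76*I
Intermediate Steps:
√(-33565 + ((6*5)*H(7, -1))*29) = √(-33565 + ((6*5)*7)*29) = √(-33565 + (30*7)*29) = √(-33565 + 210*29) = √(-33565 + 6090) = √(-27475) = 5*I*√1099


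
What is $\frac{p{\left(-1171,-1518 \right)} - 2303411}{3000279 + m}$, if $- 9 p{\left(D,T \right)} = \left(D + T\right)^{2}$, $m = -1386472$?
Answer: $- \frac{27961420}{14524263} \approx -1.9252$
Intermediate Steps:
$p{\left(D,T \right)} = - \frac{\left(D + T\right)^{2}}{9}$
$\frac{p{\left(-1171,-1518 \right)} - 2303411}{3000279 + m} = \frac{- \frac{\left(-1171 - 1518\right)^{2}}{9} - 2303411}{3000279 - 1386472} = \frac{- \frac{\left(-2689\right)^{2}}{9} - 2303411}{1613807} = \left(\left(- \frac{1}{9}\right) 7230721 - 2303411\right) \frac{1}{1613807} = \left(- \frac{7230721}{9} - 2303411\right) \frac{1}{1613807} = \left(- \frac{27961420}{9}\right) \frac{1}{1613807} = - \frac{27961420}{14524263}$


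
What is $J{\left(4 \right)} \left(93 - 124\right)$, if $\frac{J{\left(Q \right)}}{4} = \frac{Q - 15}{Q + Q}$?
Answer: $\frac{341}{2} \approx 170.5$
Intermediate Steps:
$J{\left(Q \right)} = \frac{2 \left(-15 + Q\right)}{Q}$ ($J{\left(Q \right)} = 4 \frac{Q - 15}{Q + Q} = 4 \frac{-15 + Q}{2 Q} = \frac{2 \left(-15 + Q\right)}{Q}$)
$J{\left(4 \right)} \left(93 - 124\right) = \left(2 - \frac{30}{4}\right) \left(93 - 124\right) = \left(2 - \frac{15}{2}\right) \left(-31\right) = \left(- \frac{11}{2}\right) \left(-31\right) = \frac{341}{2}$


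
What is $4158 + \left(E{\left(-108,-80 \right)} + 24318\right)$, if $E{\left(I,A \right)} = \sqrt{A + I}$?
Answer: $28476 + 2 i \sqrt{47} \approx 28476.0 + 13.711 i$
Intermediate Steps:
$4158 + \left(E{\left(-108,-80 \right)} + 24318\right) = 4158 + \left(\sqrt{-80 - 108} + 24318\right) = 4158 + \left(\sqrt{-188} + 24318\right) = 4158 + \left(2 i \sqrt{47} + 24318\right) = 4158 + \left(24318 + 2 i \sqrt{47}\right) = 28476 + 2 i \sqrt{47}$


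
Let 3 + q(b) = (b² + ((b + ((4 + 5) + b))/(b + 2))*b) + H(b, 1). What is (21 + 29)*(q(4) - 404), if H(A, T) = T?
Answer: -56800/3 ≈ -18933.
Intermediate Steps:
q(b) = -2 + b² + b*(9 + 2*b)/(2 + b) (q(b) = -3 + ((b² + ((b + ((4 + 5) + b))/(b + 2))*b) + 1) = -3 + ((b² + ((b + (9 + b))/(2 + b))*b) + 1) = -3 + ((b² + ((9 + 2*b)/(2 + b))*b) + 1) = -3 + ((b² + b*(9 + 2*b)/(2 + b)) + 1) = -3 + (1 + b² + b*(9 + 2*b)/(2 + b)) = -2 + b² + b*(9 + 2*b)/(2 + b))
(21 + 29)*(q(4) - 404) = (21 + 29)*((-4 + 4³ + 4*4² + 7*4)/(2 + 4) - 404) = 50*((-4 + 64 + 4*16 + 28)/6 - 404) = 50*((-4 + 64 + 64 + 28)/6 - 404) = 50*((⅙)*152 - 404) = 50*(76/3 - 404) = 50*(-1136/3) = -56800/3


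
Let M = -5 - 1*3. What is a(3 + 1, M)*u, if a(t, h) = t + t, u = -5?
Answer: -40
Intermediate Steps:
M = -8 (M = -5 - 3 = -8)
a(t, h) = 2*t
a(3 + 1, M)*u = (2*(3 + 1))*(-5) = (2*4)*(-5) = 8*(-5) = -40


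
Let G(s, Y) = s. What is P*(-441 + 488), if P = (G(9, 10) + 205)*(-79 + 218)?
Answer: 1398062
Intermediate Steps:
P = 29746 (P = (9 + 205)*(-79 + 218) = 214*139 = 29746)
P*(-441 + 488) = 29746*(-441 + 488) = 29746*47 = 1398062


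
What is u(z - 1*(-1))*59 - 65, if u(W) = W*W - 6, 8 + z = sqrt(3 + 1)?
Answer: 1056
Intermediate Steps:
z = -6 (z = -8 + sqrt(3 + 1) = -8 + sqrt(4) = -8 + 2 = -6)
u(W) = -6 + W**2 (u(W) = W**2 - 6 = -6 + W**2)
u(z - 1*(-1))*59 - 65 = (-6 + (-6 - 1*(-1))**2)*59 - 65 = (-6 + (-6 + 1)**2)*59 - 65 = (-6 + (-5)**2)*59 - 65 = (-6 + 25)*59 - 65 = 19*59 - 65 = 1121 - 65 = 1056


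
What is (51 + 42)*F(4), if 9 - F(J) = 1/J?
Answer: 3255/4 ≈ 813.75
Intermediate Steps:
F(J) = 9 - 1/J
(51 + 42)*F(4) = (51 + 42)*(9 - 1/4) = 93*(9 - 1*1/4) = 93*(9 - 1/4) = 93*(35/4) = 3255/4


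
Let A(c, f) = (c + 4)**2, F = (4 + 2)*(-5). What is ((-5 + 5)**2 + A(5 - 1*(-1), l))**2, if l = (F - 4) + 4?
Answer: 10000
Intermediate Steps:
F = -30 (F = 6*(-5) = -30)
l = -30 (l = (-30 - 4) + 4 = -34 + 4 = -30)
A(c, f) = (4 + c)**2
((-5 + 5)**2 + A(5 - 1*(-1), l))**2 = ((-5 + 5)**2 + (4 + (5 - 1*(-1)))**2)**2 = (0**2 + (4 + (5 + 1))**2)**2 = (0 + (4 + 6)**2)**2 = (0 + 10**2)**2 = (0 + 100)**2 = 100**2 = 10000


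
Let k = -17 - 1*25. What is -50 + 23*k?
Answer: -1016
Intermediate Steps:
k = -42 (k = -17 - 25 = -42)
-50 + 23*k = -50 + 23*(-42) = -50 - 966 = -1016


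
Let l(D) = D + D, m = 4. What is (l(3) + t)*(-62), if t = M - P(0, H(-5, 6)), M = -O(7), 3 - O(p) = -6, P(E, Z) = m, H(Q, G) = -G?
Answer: 434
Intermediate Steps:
l(D) = 2*D
P(E, Z) = 4
O(p) = 9 (O(p) = 3 - 1*(-6) = 3 + 6 = 9)
M = -9 (M = -1*9 = -9)
t = -13 (t = -9 - 1*4 = -9 - 4 = -13)
(l(3) + t)*(-62) = (2*3 - 13)*(-62) = (6 - 13)*(-62) = -7*(-62) = 434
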